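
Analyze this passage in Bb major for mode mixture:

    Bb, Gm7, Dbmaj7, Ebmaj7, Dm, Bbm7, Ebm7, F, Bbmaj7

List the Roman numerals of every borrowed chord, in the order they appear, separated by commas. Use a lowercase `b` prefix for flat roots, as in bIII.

Bb major has the diatonic set Bb, Cm, Dm, Eb, F, Gm, Adim. Bb, Gm7, Ebmaj7, Dm, F and Bbmaj7 are all diatonic. Dbmaj7 (Db–F–Ab–C) is not: scale degree 3 in Bb major carries Dm (iii). In Bb minor the chord on that degree is Dbmaj7, so here it functions as bIIImaj7, borrowed from the parallel minor. Bbm7 (Bb–Db–F–Ab) doesn't fit — on degree 1 Bb major would have Bb (I). Bbm7 is the degree-1 chord of Bb minor, so it is the borrowed i7. Ebm7 (Eb–Gb–Bb–Db) is not: scale degree 4 in Bb major carries Eb (IV). In Bb minor the chord on that degree is Ebm7, so here it functions as iv7, borrowed from the parallel minor.

bIIImaj7, i7, iv7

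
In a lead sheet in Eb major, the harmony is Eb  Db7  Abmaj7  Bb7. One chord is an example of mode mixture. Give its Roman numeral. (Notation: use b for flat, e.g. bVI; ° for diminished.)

The diatonic triads in Eb major are Eb, Fm, Gm, Ab, Bb, Cm, Ddim. Eb, Abmaj7 and Bb7 are all diatonic. Db7 (Db–F–Ab–Cb) is not: scale degree 7 in Eb major carries Ddim (vii°). In Eb minor the chord on that degree is Db7, so here it functions as bVII7, borrowed from the parallel minor.

bVII7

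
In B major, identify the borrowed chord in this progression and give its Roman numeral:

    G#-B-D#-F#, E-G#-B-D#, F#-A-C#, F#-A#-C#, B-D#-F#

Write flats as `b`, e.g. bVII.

v

B major has the diatonic set B, C#m, D#m, E, F#, G#m, A#dim. G#–B–D#–F# = G#m7, E–G#–B–D# = Emaj7, F#–A#–C# = F# and B–D#–F# = B all belong to that set. But F#–A–C# is foreign: the diatonic V on degree 5 is F#, whereas F#m comes from B minor. It is labeled v.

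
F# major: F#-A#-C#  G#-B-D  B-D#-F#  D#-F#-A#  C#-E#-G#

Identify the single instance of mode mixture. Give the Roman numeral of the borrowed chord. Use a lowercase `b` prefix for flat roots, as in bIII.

ii°

F# major has the diatonic set F#, G#m, A#m, B, C#, D#m, E#dim. Of the given chords, F#–A#–C# = F#, B–D#–F# = B, D#–F#–A# = D#m and C#–E#–G# = C# are diatonic. But G#–B–D is foreign: the diatonic ii on degree 2 is G#m, whereas G#dim comes from F# minor. It is labeled ii°.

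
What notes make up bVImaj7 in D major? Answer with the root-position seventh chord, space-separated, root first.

Bb D F A

bVImaj7 is built on the lowered scale degree 6. In D major degree 6 is B; lowered it becomes Bb. Building the major-seventh chord from the parallel minor on Bb: Bb–D–F–A.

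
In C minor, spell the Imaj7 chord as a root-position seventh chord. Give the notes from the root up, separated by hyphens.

Imaj7 is built on scale degree 1, which is C in both C minor and its parallel. Building the major-seventh chord from the parallel major on C: C–E–G–B.

C-E-G-B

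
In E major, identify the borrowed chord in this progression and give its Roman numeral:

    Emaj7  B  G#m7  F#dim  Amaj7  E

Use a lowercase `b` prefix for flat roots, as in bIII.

The diatonic triads in E major are E, F#m, G#m, A, B, C#m, D#dim. Emaj7, B, G#m7, Amaj7 and E are all diatonic. F#dim (F#–A–C) is not: scale degree 2 in E major carries F#m (ii). In E minor the chord on that degree is F#dim, so here it functions as ii°, borrowed from the parallel minor.

ii°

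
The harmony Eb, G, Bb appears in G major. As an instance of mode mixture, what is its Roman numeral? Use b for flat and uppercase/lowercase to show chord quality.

Eb is the lowered form of scale degree 6 in G major (the diatonic degree 6 is E). The diatonic chord on degree 6 would be Em (vi), but Eb–G–Bb is the major chord from G minor. As a borrowed chord it is labeled bVI.

bVI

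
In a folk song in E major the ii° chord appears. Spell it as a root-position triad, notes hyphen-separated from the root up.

F#-A-C

ii° is built on scale degree 2, which is F# in both E major and its parallel. Building the diminished chord from the parallel minor on F#: F#–A–C.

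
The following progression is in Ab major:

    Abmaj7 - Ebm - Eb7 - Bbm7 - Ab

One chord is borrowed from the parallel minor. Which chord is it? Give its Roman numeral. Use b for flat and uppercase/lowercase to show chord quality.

v

In Ab major the diatonic chords are Ab, Bbm, Cm, Db, Eb, Fm, Gdim. Of the given chords, Abmaj7, Eb7, Bbm7 and Ab are diatonic. Ebm (Eb–Gb–Bb) doesn't fit — on degree 5 Ab major would have Eb (V). Ebm is the degree-5 chord of Ab minor, so it is the borrowed v.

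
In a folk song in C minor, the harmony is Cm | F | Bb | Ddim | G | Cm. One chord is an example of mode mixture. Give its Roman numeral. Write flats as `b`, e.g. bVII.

In C minor (with V from harmonic minor) the diatonic chords are Cm, Ddim, Eb, Fm, G, Ab, Bb. Cm, Bb, Ddim and G all belong to that set. F (F–A–C) is not: scale degree 4 in C minor carries Fm (iv). In C major the chord on that degree is F, so here it functions as IV, borrowed from the parallel major.

IV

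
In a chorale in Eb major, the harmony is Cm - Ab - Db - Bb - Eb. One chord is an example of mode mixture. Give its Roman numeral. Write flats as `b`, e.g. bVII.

Eb major has the diatonic set Eb, Fm, Gm, Ab, Bb, Cm, Ddim. Cm, Ab, Bb and Eb are all diatonic. Db (Db–F–Ab) doesn't fit — on degree 7 Eb major would have Ddim (vii°). Db is the degree-7 chord of Eb minor, so it is the borrowed bVII.

bVII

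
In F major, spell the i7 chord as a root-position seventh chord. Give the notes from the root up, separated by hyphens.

F-Ab-C-Eb

The root, F, is scale degree 1 — the same note in F major and F minor; only the chord quality changes. In F minor the chord on F is F–Ab–C–Eb.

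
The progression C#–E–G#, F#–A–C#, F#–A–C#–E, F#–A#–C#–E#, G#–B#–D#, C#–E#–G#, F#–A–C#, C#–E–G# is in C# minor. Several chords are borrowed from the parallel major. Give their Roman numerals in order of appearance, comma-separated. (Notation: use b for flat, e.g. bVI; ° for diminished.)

IVmaj7, I

The diatonic triads in C# minor (with V from harmonic minor) are C#m, D#dim, E, F#m, G#, A, B. Of the given chords, C#–E–G# = C#m, F#–A–C# = F#m, F#–A–C#–E = F#m7 and G#–B#–D# = G# are diatonic. F#–A#–C#–E# is not: scale degree 4 in C# minor carries F#m (iv). In C# major the chord on that degree is F#maj7, so here it functions as IVmaj7, borrowed from the parallel major. But C#–E#–G# is foreign: the diatonic i on degree 1 is C#m, whereas C# comes from C# major. It is labeled I.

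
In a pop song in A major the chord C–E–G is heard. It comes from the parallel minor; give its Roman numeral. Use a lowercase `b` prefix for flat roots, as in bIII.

C is the lowered form of scale degree 3 in A major (the diatonic degree 3 is C#). The diatonic chord on degree 3 would be C#m (iii), but C–E–G is the major chord from A minor. As a borrowed chord it is labeled bIII.

bIII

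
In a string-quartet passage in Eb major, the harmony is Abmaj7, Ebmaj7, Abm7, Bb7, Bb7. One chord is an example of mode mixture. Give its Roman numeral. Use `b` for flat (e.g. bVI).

The diatonic triads in Eb major are Eb, Fm, Gm, Ab, Bb, Cm, Ddim. Abmaj7, Ebmaj7 and Bb7 all belong to that set. Abm7 (Ab–Cb–Eb–Gb) doesn't fit — on degree 4 Eb major would have Ab (IV). Abm7 is the degree-4 chord of Eb minor, so it is the borrowed iv7.

iv7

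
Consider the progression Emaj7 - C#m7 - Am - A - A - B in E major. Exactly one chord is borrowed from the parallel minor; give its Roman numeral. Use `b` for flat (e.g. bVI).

iv

E major has the diatonic set E, F#m, G#m, A, B, C#m, D#dim. Emaj7, C#m7, A and B all belong to that set. Am (A–C–E) is not: scale degree 4 in E major carries A (IV). In E minor the chord on that degree is Am, so here it functions as iv, borrowed from the parallel minor.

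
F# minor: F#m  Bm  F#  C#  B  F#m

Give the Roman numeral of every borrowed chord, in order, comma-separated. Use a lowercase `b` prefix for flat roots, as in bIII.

I, IV

The diatonic triads in F# minor (with V from harmonic minor) are F#m, G#dim, A, Bm, C#, D, E. F#m, Bm and C# all belong to that set. But F# (F#–A#–C#) is foreign: the diatonic i on degree 1 is F#m, whereas F# comes from F# major. It is labeled I. B (B–D#–F#) is not: scale degree 4 in F# minor carries Bm (iv). In F# major the chord on that degree is B, so here it functions as IV, borrowed from the parallel major.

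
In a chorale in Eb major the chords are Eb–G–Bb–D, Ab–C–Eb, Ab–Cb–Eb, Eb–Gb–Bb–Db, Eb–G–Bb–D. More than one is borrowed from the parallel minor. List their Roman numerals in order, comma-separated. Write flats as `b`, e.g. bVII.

iv, i7

Eb major has the diatonic set Eb, Fm, Gm, Ab, Bb, Cm, Ddim. Of the given chords, Eb–G–Bb–D = Ebmaj7 and Ab–C–Eb = Ab are diatonic. Ab–Cb–Eb is not: scale degree 4 in Eb major carries Ab (IV). In Eb minor the chord on that degree is Abm, so here it functions as iv, borrowed from the parallel minor. But Eb–Gb–Bb–Db is foreign: the diatonic I on degree 1 is Eb, whereas Ebm7 comes from Eb minor. It is labeled i7.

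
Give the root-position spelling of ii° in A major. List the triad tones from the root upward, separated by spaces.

B D F

ii° is built on scale degree 2, which is B in both A major and its parallel. Stacking thirds in A minor on B gives B–D–F.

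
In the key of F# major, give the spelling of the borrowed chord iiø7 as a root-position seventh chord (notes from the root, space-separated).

iiø7 is built on scale degree 2, which is G# in both F# major and its parallel. In F# minor the chord on G# is G#–B–D–F#.

G# B D F#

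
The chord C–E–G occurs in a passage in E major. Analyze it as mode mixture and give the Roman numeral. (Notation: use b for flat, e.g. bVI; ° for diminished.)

In E major scale degree 6 is C#; C is its lowered form, from E minor. The diatonic chord on degree 6 would be C#m (vi), but C–E–G is the major chord from E minor. As a borrowed chord it is labeled bVI.

bVI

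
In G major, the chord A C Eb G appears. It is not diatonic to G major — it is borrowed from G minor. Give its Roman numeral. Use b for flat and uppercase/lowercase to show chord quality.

The root A is the diatonic 2nd degree of G major; the borrowing shows in the chord quality. Diatonically G major has Am (ii) on that degree; A–C–Eb–G is instead the half-diminished-seventh chord native to G minor, so it takes the label iiø7.

iiø7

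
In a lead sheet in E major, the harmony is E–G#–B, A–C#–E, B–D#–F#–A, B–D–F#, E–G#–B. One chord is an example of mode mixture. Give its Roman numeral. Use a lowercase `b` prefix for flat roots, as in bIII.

v

E major has the diatonic set E, F#m, G#m, A, B, C#m, D#dim. E–G#–B = E, A–C#–E = A and B–D#–F#–A = B7 all belong to that set. But B–D–F# is foreign: the diatonic V on degree 5 is B, whereas Bm comes from E minor. It is labeled v.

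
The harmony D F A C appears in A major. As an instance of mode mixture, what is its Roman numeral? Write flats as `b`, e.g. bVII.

The root D is the diatonic 4th degree of A major; the borrowing shows in the chord quality. D–F–A–C is a minor-seventh chord — the form found in A minor, not the diatonic IV (D). Borrowed into A major it is written iv7.

iv7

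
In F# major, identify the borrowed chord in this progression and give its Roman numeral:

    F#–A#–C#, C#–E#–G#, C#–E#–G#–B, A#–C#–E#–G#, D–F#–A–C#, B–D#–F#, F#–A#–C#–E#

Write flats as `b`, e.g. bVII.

bVImaj7

F# major has the diatonic set F#, G#m, A#m, B, C#, D#m, E#dim. F#–A#–C# = F#, C#–E#–G# = C#, C#–E#–G#–B = C#7, A#–C#–E#–G# = A#m7, B–D#–F# = B and F#–A#–C#–E# = F#maj7 all belong to that set. But D–F#–A–C# is foreign: the diatonic vi on degree 6 is D#m, whereas Dmaj7 comes from F# minor. It is labeled bVImaj7.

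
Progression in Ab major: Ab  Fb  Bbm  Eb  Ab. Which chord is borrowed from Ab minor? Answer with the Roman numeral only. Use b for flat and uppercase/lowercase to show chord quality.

The diatonic triads in Ab major are Ab, Bbm, Cm, Db, Eb, Fm, Gdim. Ab, Bbm and Eb are all diatonic. But Fb (Fb–Ab–Cb) is foreign: the diatonic vi on degree 6 is Fm, whereas Fb comes from Ab minor. It is labeled bVI.

bVI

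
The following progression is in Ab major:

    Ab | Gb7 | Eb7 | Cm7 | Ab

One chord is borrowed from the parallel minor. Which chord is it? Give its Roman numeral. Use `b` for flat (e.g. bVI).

bVII7

Ab major has the diatonic set Ab, Bbm, Cm, Db, Eb, Fm, Gdim. Ab, Eb7 and Cm7 are all diatonic. Gb7 (Gb–Bb–Db–Fb) is not: scale degree 7 in Ab major carries Gdim (vii°). In Ab minor the chord on that degree is Gb7, so here it functions as bVII7, borrowed from the parallel minor.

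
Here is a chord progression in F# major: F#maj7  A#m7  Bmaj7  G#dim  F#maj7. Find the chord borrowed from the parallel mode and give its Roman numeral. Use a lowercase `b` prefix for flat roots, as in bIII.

In F# major the diatonic chords are F#, G#m, A#m, B, C#, D#m, E#dim. F#maj7, A#m7 and Bmaj7 all belong to that set. But G#dim (G#–B–D) is foreign: the diatonic ii on degree 2 is G#m, whereas G#dim comes from F# minor. It is labeled ii°.

ii°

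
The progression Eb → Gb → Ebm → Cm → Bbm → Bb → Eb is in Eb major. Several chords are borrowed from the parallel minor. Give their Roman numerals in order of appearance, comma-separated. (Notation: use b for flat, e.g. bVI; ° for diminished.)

bIII, i, v

The diatonic triads in Eb major are Eb, Fm, Gm, Ab, Bb, Cm, Ddim. Of the given chords, Eb, Cm and Bb are diatonic. Gb (Gb–Bb–Db) doesn't fit — on degree 3 Eb major would have Gm (iii). Gb is the degree-3 chord of Eb minor, so it is the borrowed bIII. Ebm (Eb–Gb–Bb) is not: scale degree 1 in Eb major carries Eb (I). In Eb minor the chord on that degree is Ebm, so here it functions as i, borrowed from the parallel minor. But Bbm (Bb–Db–F) is foreign: the diatonic V on degree 5 is Bb, whereas Bbm comes from Eb minor. It is labeled v.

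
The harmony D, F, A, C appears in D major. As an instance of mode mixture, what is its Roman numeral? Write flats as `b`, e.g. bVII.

i7

The root D is the diatonic 1st degree of D major; the borrowing shows in the chord quality. Diatonically D major has D (I) on that degree; D–F–A–C is instead the minor-seventh chord native to D minor, so it takes the label i7.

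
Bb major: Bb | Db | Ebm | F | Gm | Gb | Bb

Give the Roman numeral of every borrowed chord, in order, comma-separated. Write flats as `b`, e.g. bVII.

bIII, iv, bVI

The diatonic triads in Bb major are Bb, Cm, Dm, Eb, F, Gm, Adim. Bb, F and Gm are all diatonic. Db (Db–F–Ab) is not: scale degree 3 in Bb major carries Dm (iii). In Bb minor the chord on that degree is Db, so here it functions as bIII, borrowed from the parallel minor. But Ebm (Eb–Gb–Bb) is foreign: the diatonic IV on degree 4 is Eb, whereas Ebm comes from Bb minor. It is labeled iv. But Gb (Gb–Bb–Db) is foreign: the diatonic vi on degree 6 is Gm, whereas Gb comes from Bb minor. It is labeled bVI.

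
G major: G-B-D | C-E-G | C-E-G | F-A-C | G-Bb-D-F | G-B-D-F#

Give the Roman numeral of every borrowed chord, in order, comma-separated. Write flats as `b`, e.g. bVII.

G major has the diatonic set G, Am, Bm, C, D, Em, F#dim. Of the given chords, G–B–D = G, C–E–G = C and G–B–D–F# = Gmaj7 are diatonic. But F–A–C is foreign: the diatonic vii° on degree 7 is F#dim, whereas F comes from G minor. It is labeled bVII. G–Bb–D–F doesn't fit — on degree 1 G major would have G (I). Gm7 is the degree-1 chord of G minor, so it is the borrowed i7.

bVII, i7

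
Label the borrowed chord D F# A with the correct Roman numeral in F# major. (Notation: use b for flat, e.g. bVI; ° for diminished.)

bVI

In F# major scale degree 6 is D#; D is its lowered form, from F# minor. Diatonically F# major has D#m (vi) on that degree; D–F#–A is instead the major chord native to F# minor, so it takes the label bVI.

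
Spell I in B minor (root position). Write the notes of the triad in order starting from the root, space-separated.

B D# F#

The root, B, is scale degree 1 — the same note in B minor and B major; only the chord quality changes. In B major the chord on B is B–D#–F#.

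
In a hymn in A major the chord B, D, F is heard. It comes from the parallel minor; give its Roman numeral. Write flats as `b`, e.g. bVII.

ii°

B is scale degree 2 in A major. B–D–F is a diminished chord — the form found in A minor, not the diatonic ii (Bm). Borrowed into A major it is written ii°.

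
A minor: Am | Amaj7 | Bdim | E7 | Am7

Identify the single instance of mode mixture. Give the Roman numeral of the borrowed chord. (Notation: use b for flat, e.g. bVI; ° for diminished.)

A minor has the diatonic set Am, Bdim, C, Dm, E, F, G (with V from harmonic minor). Am, Bdim, E7 and Am7 all belong to that set. Amaj7 (A–C#–E–G#) doesn't fit — on degree 1 A minor would have Am (i). Amaj7 is the degree-1 chord of A major, so it is the borrowed Imaj7.

Imaj7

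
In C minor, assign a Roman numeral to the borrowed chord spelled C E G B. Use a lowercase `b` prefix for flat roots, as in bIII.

The root C is the diatonic 1st degree of C minor; the borrowing shows in the chord quality. C–E–G–B is a major-seventh chord — the form found in C major, not the diatonic i (Cm). Borrowed into C minor it is written Imaj7.

Imaj7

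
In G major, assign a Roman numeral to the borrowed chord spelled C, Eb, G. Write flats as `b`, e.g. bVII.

The root C is the diatonic 4th degree of G major; the borrowing shows in the chord quality. C–Eb–G is a minor chord — the form found in G minor, not the diatonic IV (C). Borrowed into G major it is written iv.

iv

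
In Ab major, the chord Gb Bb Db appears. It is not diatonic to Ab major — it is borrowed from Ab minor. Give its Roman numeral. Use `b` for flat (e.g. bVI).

bVII

The root Gb is the lowered 7th scale degree — diatonically Ab major has G there. Gb–Bb–Db is a major chord — the form found in Ab minor, not the diatonic vii° (Gdim). Borrowed into Ab major it is written bVII.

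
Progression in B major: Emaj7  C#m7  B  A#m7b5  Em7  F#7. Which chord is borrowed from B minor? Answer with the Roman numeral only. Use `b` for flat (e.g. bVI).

B major has the diatonic set B, C#m, D#m, E, F#, G#m, A#dim. Of the given chords, Emaj7, C#m7, B, A#m7b5 and F#7 are diatonic. Em7 (E–G–B–D) is not: scale degree 4 in B major carries E (IV). In B minor the chord on that degree is Em7, so here it functions as iv7, borrowed from the parallel minor.

iv7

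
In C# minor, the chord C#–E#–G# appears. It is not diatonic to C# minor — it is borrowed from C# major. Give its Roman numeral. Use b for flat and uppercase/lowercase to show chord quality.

I

C# is scale degree 1 in C# minor. The diatonic chord on degree 1 would be C#m (i), but C#–E#–G# is the major chord from C# major. As a borrowed chord it is labeled I.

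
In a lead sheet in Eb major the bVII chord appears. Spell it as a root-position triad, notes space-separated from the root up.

Db F Ab

The root of bVII is the lowered 7th degree: D becomes Db. Building the major chord from the parallel minor on Db: Db–F–Ab.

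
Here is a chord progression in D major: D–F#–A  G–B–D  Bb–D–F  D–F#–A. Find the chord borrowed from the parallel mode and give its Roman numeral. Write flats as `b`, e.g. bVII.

D major has the diatonic set D, Em, F#m, G, A, Bm, C#dim. D–F#–A = D and G–B–D = G are both diatonic. Bb–D–F is not: scale degree 6 in D major carries Bm (vi). In D minor the chord on that degree is Bb, so here it functions as bVI, borrowed from the parallel minor.

bVI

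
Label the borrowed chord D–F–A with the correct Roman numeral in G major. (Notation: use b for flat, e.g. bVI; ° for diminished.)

The root D is the diatonic 5th degree of G major; the borrowing shows in the chord quality. Diatonically G major has D (V) on that degree; D–F–A is instead the minor chord native to G minor, so it takes the label v.

v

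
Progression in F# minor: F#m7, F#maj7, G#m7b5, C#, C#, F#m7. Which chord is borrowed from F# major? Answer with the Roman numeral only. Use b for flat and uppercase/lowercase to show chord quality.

Imaj7

In F# minor (with V from harmonic minor) the diatonic chords are F#m, G#dim, A, Bm, C#, D, E. F#m7, G#m7b5 and C# all belong to that set. F#maj7 (F#–A#–C#–E#) doesn't fit — on degree 1 F# minor would have F#m (i). F#maj7 is the degree-1 chord of F# major, so it is the borrowed Imaj7.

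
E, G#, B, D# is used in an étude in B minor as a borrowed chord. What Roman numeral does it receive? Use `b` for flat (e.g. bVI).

IVmaj7

E is scale degree 4 in B minor. E–G#–B–D# is a major-seventh chord — the form found in B major, not the diatonic iv (Em). Borrowed into B minor it is written IVmaj7.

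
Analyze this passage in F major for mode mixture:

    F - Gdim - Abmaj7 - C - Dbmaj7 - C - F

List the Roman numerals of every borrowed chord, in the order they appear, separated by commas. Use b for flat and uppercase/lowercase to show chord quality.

ii°, bIIImaj7, bVImaj7

F major has the diatonic set F, Gm, Am, Bb, C, Dm, Edim. Of the given chords, F and C are diatonic. Gdim (G–Bb–Db) doesn't fit — on degree 2 F major would have Gm (ii). Gdim is the degree-2 chord of F minor, so it is the borrowed ii°. Abmaj7 (Ab–C–Eb–G) doesn't fit — on degree 3 F major would have Am (iii). Abmaj7 is the degree-3 chord of F minor, so it is the borrowed bIIImaj7. Dbmaj7 (Db–F–Ab–C) is not: scale degree 6 in F major carries Dm (vi). In F minor the chord on that degree is Dbmaj7, so here it functions as bVImaj7, borrowed from the parallel minor.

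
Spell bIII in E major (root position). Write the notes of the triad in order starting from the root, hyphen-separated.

G-B-D

Scale degree 3 in E major is G#. bIII uses the lowered form, G, taken from E minor. Building the major chord from the parallel minor on G: G–B–D.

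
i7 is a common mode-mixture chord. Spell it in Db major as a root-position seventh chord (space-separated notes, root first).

i7 is built on scale degree 1, which is Db in both Db major and its parallel. Building the minor-seventh chord from the parallel minor on Db: Db–Fb–Ab–Cb.

Db Fb Ab Cb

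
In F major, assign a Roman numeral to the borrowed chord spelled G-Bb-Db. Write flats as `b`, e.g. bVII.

ii°

G is scale degree 2 in F major. Diatonically F major has Gm (ii) on that degree; G–Bb–Db is instead the diminished chord native to F minor, so it takes the label ii°.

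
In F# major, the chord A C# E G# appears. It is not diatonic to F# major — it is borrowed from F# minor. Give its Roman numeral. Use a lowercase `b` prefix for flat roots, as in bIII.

In F# major scale degree 3 is A#; A is its lowered form, from F# minor. Diatonically F# major has A#m (iii) on that degree; A–C#–E–G# is instead the major-seventh chord native to F# minor, so it takes the label bIIImaj7.

bIIImaj7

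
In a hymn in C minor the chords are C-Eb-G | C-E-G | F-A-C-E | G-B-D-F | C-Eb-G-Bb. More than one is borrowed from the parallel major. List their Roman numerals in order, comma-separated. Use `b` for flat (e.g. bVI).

The diatonic triads in C minor (with V from harmonic minor) are Cm, Ddim, Eb, Fm, G, Ab, Bb. C–Eb–G = Cm, G–B–D–F = G7 and C–Eb–G–Bb = Cm7 all belong to that set. C–E–G doesn't fit — on degree 1 C minor would have Cm (i). C is the degree-1 chord of C major, so it is the borrowed I. F–A–C–E is not: scale degree 4 in C minor carries Fm (iv). In C major the chord on that degree is Fmaj7, so here it functions as IVmaj7, borrowed from the parallel major.

I, IVmaj7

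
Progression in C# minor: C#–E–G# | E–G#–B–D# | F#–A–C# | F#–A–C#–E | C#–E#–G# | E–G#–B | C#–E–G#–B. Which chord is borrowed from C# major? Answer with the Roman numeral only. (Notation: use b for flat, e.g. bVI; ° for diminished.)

In C# minor (with V from harmonic minor) the diatonic chords are C#m, D#dim, E, F#m, G#, A, B. C#–E–G# = C#m, E–G#–B–D# = Emaj7, F#–A–C# = F#m, F#–A–C#–E = F#m7, E–G#–B = E and C#–E–G#–B = C#m7 all belong to that set. C#–E#–G# is not: scale degree 1 in C# minor carries C#m (i). In C# major the chord on that degree is C#, so here it functions as I, borrowed from the parallel major.

I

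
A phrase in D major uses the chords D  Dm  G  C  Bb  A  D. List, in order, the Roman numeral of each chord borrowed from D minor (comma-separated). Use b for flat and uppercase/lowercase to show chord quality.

In D major the diatonic chords are D, Em, F#m, G, A, Bm, C#dim. D, G and A all belong to that set. But Dm (D–F–A) is foreign: the diatonic I on degree 1 is D, whereas Dm comes from D minor. It is labeled i. But C (C–E–G) is foreign: the diatonic vii° on degree 7 is C#dim, whereas C comes from D minor. It is labeled bVII. But Bb (Bb–D–F) is foreign: the diatonic vi on degree 6 is Bm, whereas Bb comes from D minor. It is labeled bVI.

i, bVII, bVI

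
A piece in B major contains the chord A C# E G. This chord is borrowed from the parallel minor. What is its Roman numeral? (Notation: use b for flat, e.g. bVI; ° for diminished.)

bVII7

A is the lowered form of scale degree 7 in B major (the diatonic degree 7 is A#). A–C#–E–G is a dominant-seventh chord — the form found in B minor, not the diatonic vii° (A#dim). Borrowed into B major it is written bVII7.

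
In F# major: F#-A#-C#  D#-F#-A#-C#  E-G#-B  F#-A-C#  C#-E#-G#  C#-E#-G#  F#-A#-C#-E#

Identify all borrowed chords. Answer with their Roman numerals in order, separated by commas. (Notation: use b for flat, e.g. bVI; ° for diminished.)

bVII, i

The diatonic triads in F# major are F#, G#m, A#m, B, C#, D#m, E#dim. F#–A#–C# = F#, D#–F#–A#–C# = D#m7, C#–E#–G# = C# and F#–A#–C#–E# = F#maj7 are all diatonic. E–G#–B is not: scale degree 7 in F# major carries E#dim (vii°). In F# minor the chord on that degree is E, so here it functions as bVII, borrowed from the parallel minor. F#–A–C# is not: scale degree 1 in F# major carries F# (I). In F# minor the chord on that degree is F#m, so here it functions as i, borrowed from the parallel minor.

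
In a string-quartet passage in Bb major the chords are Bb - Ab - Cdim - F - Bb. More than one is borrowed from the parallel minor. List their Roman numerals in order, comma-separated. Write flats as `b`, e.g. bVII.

Bb major has the diatonic set Bb, Cm, Dm, Eb, F, Gm, Adim. Bb and F are both diatonic. Ab (Ab–C–Eb) is not: scale degree 7 in Bb major carries Adim (vii°). In Bb minor the chord on that degree is Ab, so here it functions as bVII, borrowed from the parallel minor. Cdim (C–Eb–Gb) doesn't fit — on degree 2 Bb major would have Cm (ii). Cdim is the degree-2 chord of Bb minor, so it is the borrowed ii°.

bVII, ii°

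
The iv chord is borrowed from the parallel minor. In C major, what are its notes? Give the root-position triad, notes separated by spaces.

F Ab C

The root, F, is scale degree 4 — the same note in C major and C minor; only the chord quality changes. Building the minor chord from the parallel minor on F: F–Ab–C.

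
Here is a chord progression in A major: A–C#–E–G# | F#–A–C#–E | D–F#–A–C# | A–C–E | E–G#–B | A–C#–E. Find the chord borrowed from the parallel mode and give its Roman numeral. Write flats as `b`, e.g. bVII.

In A major the diatonic chords are A, Bm, C#m, D, E, F#m, G#dim. A–C#–E–G# = Amaj7, F#–A–C#–E = F#m7, D–F#–A–C# = Dmaj7, E–G#–B = E and A–C#–E = A are all diatonic. A–C–E is not: scale degree 1 in A major carries A (I). In A minor the chord on that degree is Am, so here it functions as i, borrowed from the parallel minor.

i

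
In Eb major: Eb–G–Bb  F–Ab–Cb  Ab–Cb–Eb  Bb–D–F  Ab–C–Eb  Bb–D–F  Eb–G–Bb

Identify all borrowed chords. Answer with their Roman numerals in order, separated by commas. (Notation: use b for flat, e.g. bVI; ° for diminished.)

ii°, iv

In Eb major the diatonic chords are Eb, Fm, Gm, Ab, Bb, Cm, Ddim. Eb–G–Bb = Eb, Bb–D–F = Bb and Ab–C–Eb = Ab are all diatonic. F–Ab–Cb doesn't fit — on degree 2 Eb major would have Fm (ii). Fdim is the degree-2 chord of Eb minor, so it is the borrowed ii°. But Ab–Cb–Eb is foreign: the diatonic IV on degree 4 is Ab, whereas Abm comes from Eb minor. It is labeled iv.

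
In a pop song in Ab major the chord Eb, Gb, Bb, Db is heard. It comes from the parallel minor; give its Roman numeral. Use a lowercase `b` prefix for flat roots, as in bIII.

The root Eb is the diatonic 5th degree of Ab major; the borrowing shows in the chord quality. Diatonically Ab major has Eb (V) on that degree; Eb–Gb–Bb–Db is instead the minor-seventh chord native to Ab minor, so it takes the label v7.

v7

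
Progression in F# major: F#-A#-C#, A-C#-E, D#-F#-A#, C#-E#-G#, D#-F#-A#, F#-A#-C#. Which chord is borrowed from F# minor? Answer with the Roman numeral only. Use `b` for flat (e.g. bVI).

bIII

The diatonic triads in F# major are F#, G#m, A#m, B, C#, D#m, E#dim. F#–A#–C# = F#, D#–F#–A# = D#m and C#–E#–G# = C# are all diatonic. A–C#–E doesn't fit — on degree 3 F# major would have A#m (iii). A is the degree-3 chord of F# minor, so it is the borrowed bIII.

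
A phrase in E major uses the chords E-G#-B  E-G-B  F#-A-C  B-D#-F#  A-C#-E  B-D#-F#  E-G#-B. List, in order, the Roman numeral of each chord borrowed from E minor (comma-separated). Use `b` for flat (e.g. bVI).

In E major the diatonic chords are E, F#m, G#m, A, B, C#m, D#dim. E–G#–B = E, B–D#–F# = B and A–C#–E = A all belong to that set. But E–G–B is foreign: the diatonic I on degree 1 is E, whereas Em comes from E minor. It is labeled i. F#–A–C doesn't fit — on degree 2 E major would have F#m (ii). F#dim is the degree-2 chord of E minor, so it is the borrowed ii°.

i, ii°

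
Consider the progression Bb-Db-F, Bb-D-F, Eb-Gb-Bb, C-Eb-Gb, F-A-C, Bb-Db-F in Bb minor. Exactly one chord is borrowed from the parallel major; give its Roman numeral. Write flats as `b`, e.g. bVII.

I

In Bb minor (with V from harmonic minor) the diatonic chords are Bbm, Cdim, Db, Ebm, F, Gb, Ab. Bb–Db–F = Bbm, Eb–Gb–Bb = Ebm, C–Eb–Gb = Cdim and F–A–C = F all belong to that set. Bb–D–F is not: scale degree 1 in Bb minor carries Bbm (i). In Bb major the chord on that degree is Bb, so here it functions as I, borrowed from the parallel major.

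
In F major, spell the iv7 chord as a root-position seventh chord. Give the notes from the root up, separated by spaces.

iv7 is built on scale degree 4, which is Bb in both F major and its parallel. Building the minor-seventh chord from the parallel minor on Bb: Bb–Db–F–Ab.

Bb Db F Ab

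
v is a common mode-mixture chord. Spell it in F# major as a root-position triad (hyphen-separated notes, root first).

v is built on scale degree 5, which is C# in both F# major and its parallel. Building the minor chord from the parallel minor on C#: C#–E–G#.

C#-E-G#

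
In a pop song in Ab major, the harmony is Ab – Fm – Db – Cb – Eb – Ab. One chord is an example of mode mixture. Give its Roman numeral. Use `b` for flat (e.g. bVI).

bIII

Ab major has the diatonic set Ab, Bbm, Cm, Db, Eb, Fm, Gdim. Ab, Fm, Db and Eb all belong to that set. Cb (Cb–Eb–Gb) doesn't fit — on degree 3 Ab major would have Cm (iii). Cb is the degree-3 chord of Ab minor, so it is the borrowed bIII.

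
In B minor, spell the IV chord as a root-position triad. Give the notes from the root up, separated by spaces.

The root, E, is scale degree 4 — the same note in B minor and B major; only the chord quality changes. Stacking thirds in B major on E gives E–G#–B.

E G# B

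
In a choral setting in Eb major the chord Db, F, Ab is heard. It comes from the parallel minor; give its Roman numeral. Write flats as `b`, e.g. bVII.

Db is the lowered form of scale degree 7 in Eb major (the diatonic degree 7 is D). Diatonically Eb major has Ddim (vii°) on that degree; Db–F–Ab is instead the major chord native to Eb minor, so it takes the label bVII.

bVII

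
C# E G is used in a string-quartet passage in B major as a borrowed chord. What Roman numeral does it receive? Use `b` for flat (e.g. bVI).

C# is scale degree 2 in B major. C#–E–G is a diminished chord — the form found in B minor, not the diatonic ii (C#m). Borrowed into B major it is written ii°.

ii°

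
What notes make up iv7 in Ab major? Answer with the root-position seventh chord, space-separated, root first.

Db Fb Ab Cb

The root, Db, is scale degree 4 — the same note in Ab major and Ab minor; only the chord quality changes. In Ab minor the chord on Db is Db–Fb–Ab–Cb.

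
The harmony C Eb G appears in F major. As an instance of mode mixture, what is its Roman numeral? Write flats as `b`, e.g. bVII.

C is scale degree 5 in F major. C–Eb–G is a minor chord — the form found in F minor, not the diatonic V (C). Borrowed into F major it is written v.

v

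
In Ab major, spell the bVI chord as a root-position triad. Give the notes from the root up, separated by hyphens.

Fb-Ab-Cb

The root of bVI is the lowered 6th degree: F becomes Fb. In Ab minor the chord on Fb is Fb–Ab–Cb.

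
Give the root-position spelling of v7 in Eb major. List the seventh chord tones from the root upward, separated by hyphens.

The root, Bb, is scale degree 5 — the same note in Eb major and Eb minor; only the chord quality changes. In Eb minor the chord on Bb is Bb–Db–F–Ab.

Bb-Db-F-Ab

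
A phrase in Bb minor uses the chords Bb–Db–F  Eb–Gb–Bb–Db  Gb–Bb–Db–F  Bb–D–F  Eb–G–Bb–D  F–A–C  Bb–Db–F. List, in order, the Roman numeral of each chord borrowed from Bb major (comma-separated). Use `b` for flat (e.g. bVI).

In Bb minor (with V from harmonic minor) the diatonic chords are Bbm, Cdim, Db, Ebm, F, Gb, Ab. Bb–Db–F = Bbm, Eb–Gb–Bb–Db = Ebm7, Gb–Bb–Db–F = Gbmaj7 and F–A–C = F are all diatonic. But Bb–D–F is foreign: the diatonic i on degree 1 is Bbm, whereas Bb comes from Bb major. It is labeled I. Eb–G–Bb–D is not: scale degree 4 in Bb minor carries Ebm (iv). In Bb major the chord on that degree is Ebmaj7, so here it functions as IVmaj7, borrowed from the parallel major.

I, IVmaj7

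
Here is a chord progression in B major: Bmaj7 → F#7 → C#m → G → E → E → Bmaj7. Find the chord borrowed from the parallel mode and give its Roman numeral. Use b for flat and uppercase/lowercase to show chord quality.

bVI

B major has the diatonic set B, C#m, D#m, E, F#, G#m, A#dim. Bmaj7, F#7, C#m and E are all diatonic. G (G–B–D) is not: scale degree 6 in B major carries G#m (vi). In B minor the chord on that degree is G, so here it functions as bVI, borrowed from the parallel minor.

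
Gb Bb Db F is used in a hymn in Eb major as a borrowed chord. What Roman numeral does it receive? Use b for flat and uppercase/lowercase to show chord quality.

bIIImaj7

In Eb major scale degree 3 is G; Gb is its lowered form, from Eb minor. Gb–Bb–Db–F is a major-seventh chord — the form found in Eb minor, not the diatonic iii (Gm). Borrowed into Eb major it is written bIIImaj7.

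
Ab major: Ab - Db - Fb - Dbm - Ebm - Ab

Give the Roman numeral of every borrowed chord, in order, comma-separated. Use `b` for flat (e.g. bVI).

bVI, iv, v

The diatonic triads in Ab major are Ab, Bbm, Cm, Db, Eb, Fm, Gdim. Ab and Db both belong to that set. Fb (Fb–Ab–Cb) doesn't fit — on degree 6 Ab major would have Fm (vi). Fb is the degree-6 chord of Ab minor, so it is the borrowed bVI. But Dbm (Db–Fb–Ab) is foreign: the diatonic IV on degree 4 is Db, whereas Dbm comes from Ab minor. It is labeled iv. Ebm (Eb–Gb–Bb) doesn't fit — on degree 5 Ab major would have Eb (V). Ebm is the degree-5 chord of Ab minor, so it is the borrowed v.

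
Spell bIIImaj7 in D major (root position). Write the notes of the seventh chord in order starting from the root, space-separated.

F A C E

Scale degree 3 in D major is F#. bIIImaj7 uses the lowered form, F, taken from D minor. Building the major-seventh chord from the parallel minor on F: F–A–C–E.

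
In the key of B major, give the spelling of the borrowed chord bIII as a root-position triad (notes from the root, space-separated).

The root of bIII is the lowered 3rd degree: D# becomes D. Stacking thirds in B minor on D gives D–F#–A.

D F# A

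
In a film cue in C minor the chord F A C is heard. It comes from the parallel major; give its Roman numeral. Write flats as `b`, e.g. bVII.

The root F is the diatonic 4th degree of C minor; the borrowing shows in the chord quality. F–A–C is a major chord — the form found in C major, not the diatonic iv (Fm). Borrowed into C minor it is written IV.

IV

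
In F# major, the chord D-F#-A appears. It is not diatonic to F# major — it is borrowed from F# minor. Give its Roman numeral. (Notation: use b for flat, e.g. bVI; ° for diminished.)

The root D is the lowered 6th scale degree — diatonically F# major has D# there. D–F#–A is a major chord — the form found in F# minor, not the diatonic vi (D#m). Borrowed into F# major it is written bVI.

bVI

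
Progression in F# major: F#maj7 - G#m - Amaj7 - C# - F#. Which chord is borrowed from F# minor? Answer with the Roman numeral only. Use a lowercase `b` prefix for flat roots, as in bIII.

The diatonic triads in F# major are F#, G#m, A#m, B, C#, D#m, E#dim. F#maj7, G#m, C# and F# all belong to that set. But Amaj7 (A–C#–E–G#) is foreign: the diatonic iii on degree 3 is A#m, whereas Amaj7 comes from F# minor. It is labeled bIIImaj7.

bIIImaj7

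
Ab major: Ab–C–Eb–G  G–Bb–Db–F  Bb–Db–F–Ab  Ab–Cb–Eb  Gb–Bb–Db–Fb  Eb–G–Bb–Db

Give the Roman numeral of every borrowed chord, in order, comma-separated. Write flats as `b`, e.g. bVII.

In Ab major the diatonic chords are Ab, Bbm, Cm, Db, Eb, Fm, Gdim. Ab–C–Eb–G = Abmaj7, G–Bb–Db–F = Gm7b5, Bb–Db–F–Ab = Bbm7 and Eb–G–Bb–Db = Eb7 are all diatonic. But Ab–Cb–Eb is foreign: the diatonic I on degree 1 is Ab, whereas Abm comes from Ab minor. It is labeled i. Gb–Bb–Db–Fb is not: scale degree 7 in Ab major carries Gdim (vii°). In Ab minor the chord on that degree is Gb7, so here it functions as bVII7, borrowed from the parallel minor.

i, bVII7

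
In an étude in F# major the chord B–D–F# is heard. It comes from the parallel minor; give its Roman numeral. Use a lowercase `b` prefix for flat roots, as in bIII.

B is scale degree 4 in F# major. The diatonic chord on degree 4 would be B (IV), but B–D–F# is the minor chord from F# minor. As a borrowed chord it is labeled iv.

iv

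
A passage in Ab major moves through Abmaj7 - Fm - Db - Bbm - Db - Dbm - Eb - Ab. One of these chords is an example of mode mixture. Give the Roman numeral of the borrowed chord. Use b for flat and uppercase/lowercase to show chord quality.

The diatonic triads in Ab major are Ab, Bbm, Cm, Db, Eb, Fm, Gdim. Abmaj7, Fm, Db, Bbm, Eb and Ab all belong to that set. But Dbm (Db–Fb–Ab) is foreign: the diatonic IV on degree 4 is Db, whereas Dbm comes from Ab minor. It is labeled iv.

iv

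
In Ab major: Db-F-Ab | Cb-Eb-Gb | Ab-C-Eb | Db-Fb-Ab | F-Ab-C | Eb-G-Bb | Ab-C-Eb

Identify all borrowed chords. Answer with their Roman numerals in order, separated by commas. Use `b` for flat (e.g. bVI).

bIII, iv

The diatonic triads in Ab major are Ab, Bbm, Cm, Db, Eb, Fm, Gdim. Of the given chords, Db–F–Ab = Db, Ab–C–Eb = Ab, F–Ab–C = Fm and Eb–G–Bb = Eb are diatonic. But Cb–Eb–Gb is foreign: the diatonic iii on degree 3 is Cm, whereas Cb comes from Ab minor. It is labeled bIII. But Db–Fb–Ab is foreign: the diatonic IV on degree 4 is Db, whereas Dbm comes from Ab minor. It is labeled iv.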